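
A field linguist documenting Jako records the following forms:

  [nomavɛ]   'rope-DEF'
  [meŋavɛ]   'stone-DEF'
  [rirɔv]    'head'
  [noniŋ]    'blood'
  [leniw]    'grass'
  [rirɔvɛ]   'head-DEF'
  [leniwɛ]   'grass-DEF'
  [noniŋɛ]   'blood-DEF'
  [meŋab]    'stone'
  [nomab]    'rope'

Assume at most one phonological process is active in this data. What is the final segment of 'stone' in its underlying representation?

/b/

The stem for 'stone' ends in [v] in [meŋavɛ] but [b] in [meŋab].
The stem 'head' ([rirɔvɛ], [rirɔv]) shows [v] unchanged in both environments, so [v] cannot be basic with [b] derived in isolation.
So /b/ is underlying, and a rule of intervocalic spirantization — voiced stops become fricatives between vowels — gives [v].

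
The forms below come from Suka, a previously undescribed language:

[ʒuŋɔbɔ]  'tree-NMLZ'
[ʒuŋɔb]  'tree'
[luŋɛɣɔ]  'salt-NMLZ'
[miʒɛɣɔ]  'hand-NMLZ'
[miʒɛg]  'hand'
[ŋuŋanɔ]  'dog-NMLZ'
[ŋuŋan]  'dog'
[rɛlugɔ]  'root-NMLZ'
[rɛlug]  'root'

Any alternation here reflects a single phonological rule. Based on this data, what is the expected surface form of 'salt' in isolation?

[luŋɛg]

'hand' shows [ɣ] ~ [g] at the end of the stem ([miʒɛɣɔ] vs [miʒɛg]).
But 'root' keeps [g] in both environments ([rɛlugɔ], [rɛlug]), so there is no rule changing /g/ to [ɣ] before the NMLZ suffix.
Therefore /ɣ/ is basic and [g] is derived by word-final hardening (voiced fricatives become stops word-finally).
From [luŋɛɣɔ] the stem 'salt' is /luŋɛɣ/; word-finally this yields [luŋɛg].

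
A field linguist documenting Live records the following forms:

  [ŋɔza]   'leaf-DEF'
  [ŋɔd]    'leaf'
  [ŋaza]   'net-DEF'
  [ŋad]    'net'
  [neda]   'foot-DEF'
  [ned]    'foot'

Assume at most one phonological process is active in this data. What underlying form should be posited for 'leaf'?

In [ŋɔza] and [ŋɔd] the final segment of 'leaf' alternates: [z] ~ [d].
Compare 'foot', with invariant [d] in [neda] and [ned]: an analysis with underlying /d/ and a rule producing [z] before the DEF suffix would wrongly predict alternation here too.
The underlying segment must be /z/; voiced fricatives become stops word-finally, yielding [d] there.
The underlying form of 'leaf' is therefore /ŋɔz/.

/ŋɔz/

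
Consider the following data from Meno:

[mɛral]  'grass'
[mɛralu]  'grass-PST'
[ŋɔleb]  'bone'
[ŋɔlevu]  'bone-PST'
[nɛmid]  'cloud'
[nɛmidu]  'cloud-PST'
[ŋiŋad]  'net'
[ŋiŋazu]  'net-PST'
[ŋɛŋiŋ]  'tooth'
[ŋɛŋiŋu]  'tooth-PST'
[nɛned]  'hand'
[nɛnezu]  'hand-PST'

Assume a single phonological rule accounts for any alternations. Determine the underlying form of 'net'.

/ŋiŋaz/

'net' shows [d] ~ [z] at the end of the stem ([ŋiŋad] vs [ŋiŋazu]).
Compare 'cloud', with invariant [d] in [nɛmid] and [nɛmidu]: an analysis with underlying /d/ and a rule producing [z] before the PST suffix would wrongly predict alternation here too.
Therefore /z/ is basic and [d] is derived by word-final hardening (voiced fricatives become stops word-finally).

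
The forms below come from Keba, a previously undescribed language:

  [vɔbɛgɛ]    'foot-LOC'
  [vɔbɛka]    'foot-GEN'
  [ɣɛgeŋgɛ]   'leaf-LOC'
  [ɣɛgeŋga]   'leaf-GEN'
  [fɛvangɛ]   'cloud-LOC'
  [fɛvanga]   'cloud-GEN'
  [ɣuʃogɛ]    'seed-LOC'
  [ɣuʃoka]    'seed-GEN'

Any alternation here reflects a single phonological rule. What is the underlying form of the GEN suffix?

The GEN morpheme has two allomorphs, [-ga] and [-ka].
The LOC suffix, which begins with [g], is invariant after every stem; so [g] is not altered by any rule here.
The GEN suffix is therefore /-ka/ underlyingly, with post-nasal voicing: voiceless stops become voiced after a nasal.

/-ka/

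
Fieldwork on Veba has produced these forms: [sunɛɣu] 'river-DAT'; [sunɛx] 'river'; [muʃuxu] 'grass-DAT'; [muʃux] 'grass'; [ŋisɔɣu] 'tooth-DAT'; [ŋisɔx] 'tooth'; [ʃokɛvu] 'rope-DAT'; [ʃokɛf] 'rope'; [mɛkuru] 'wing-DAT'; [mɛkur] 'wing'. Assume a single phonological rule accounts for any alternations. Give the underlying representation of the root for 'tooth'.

/ŋisɔɣ/

In [ŋisɔɣu] and [ŋisɔx] the final segment of 'tooth' alternates: [ɣ] ~ [x].
But 'grass' keeps [x] in both environments ([muʃuxu], [muʃux]), so there is no rule changing /x/ to [ɣ] before the DAT suffix.
So /ɣ/ is underlying, and a rule of word-final obstruent devoicing — voiced obstruents become voiceless word-finally — gives [x].
The underlying form of 'tooth' is therefore /ŋisɔɣ/.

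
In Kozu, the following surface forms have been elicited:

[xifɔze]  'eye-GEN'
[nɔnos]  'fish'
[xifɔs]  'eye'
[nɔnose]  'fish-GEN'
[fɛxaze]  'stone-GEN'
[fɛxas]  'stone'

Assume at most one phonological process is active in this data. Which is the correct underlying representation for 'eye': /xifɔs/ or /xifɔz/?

In [xifɔze] and [xifɔs] the final segment of 'eye' alternates: [z] ~ [s].
The stem 'fish' ([nɔnose], [nɔnos]) shows [s] unchanged in both environments, so [s] cannot be basic with [z] derived before the GEN suffix.
The underlying segment must be /z/; voiced obstruents become voiceless word-finally, yielding [s] there.

/xifɔz/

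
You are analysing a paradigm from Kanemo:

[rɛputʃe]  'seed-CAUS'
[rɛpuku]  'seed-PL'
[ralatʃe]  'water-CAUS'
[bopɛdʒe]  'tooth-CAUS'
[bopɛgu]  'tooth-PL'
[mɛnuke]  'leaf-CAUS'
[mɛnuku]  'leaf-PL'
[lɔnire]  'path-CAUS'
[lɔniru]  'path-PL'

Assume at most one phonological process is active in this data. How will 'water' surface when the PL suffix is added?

[ralaku]

In [rɛputʃe] and [rɛpuku] the final segment of 'seed' alternates: [tʃ] ~ [k].
Compare 'leaf', with invariant [k] in [mɛnuke] and [mɛnuku]: an analysis with underlying /k/ and a rule producing [tʃ] before the CAUS suffix would wrongly predict alternation here too.
The underlying segment must be /tʃ/; palato-alveolar /tʃ/ and /dʒ/ become [k] and [g] when no front vowel follows, yielding [k] there.
The one attested form of 'water', [ralatʃe], shows underlying /ralatʃ/. Applying the same rule when no front vowel follows gives [ralaku].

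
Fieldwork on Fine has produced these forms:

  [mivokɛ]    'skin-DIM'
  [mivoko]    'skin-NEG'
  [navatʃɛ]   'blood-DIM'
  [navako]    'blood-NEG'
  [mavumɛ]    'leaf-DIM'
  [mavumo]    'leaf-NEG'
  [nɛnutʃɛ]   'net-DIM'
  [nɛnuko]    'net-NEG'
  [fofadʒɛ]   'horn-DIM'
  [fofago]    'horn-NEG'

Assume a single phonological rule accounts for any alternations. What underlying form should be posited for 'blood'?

/navatʃ/

The root 'blood' surfaces as [navatʃɛ] and [navako], with a stem-final [tʃ] ~ [k] alternation.
If /k/ were underlying and a rule turned it into [tʃ] before the DIM suffix, 'skin' would also alternate; but it has [k] in both [mivokɛ] and [mivoko].
So /tʃ/ is underlying, and a rule of depalatalization — palato-alveolar /tʃ/ and /dʒ/ become [k] and [g] when no front vowel follows — gives [k].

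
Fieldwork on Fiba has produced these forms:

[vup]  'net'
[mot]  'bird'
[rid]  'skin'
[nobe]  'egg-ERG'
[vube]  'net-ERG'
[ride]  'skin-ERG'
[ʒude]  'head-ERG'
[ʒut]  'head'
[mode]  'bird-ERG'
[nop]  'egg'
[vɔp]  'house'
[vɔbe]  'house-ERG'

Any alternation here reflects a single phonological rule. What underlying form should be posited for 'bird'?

'bird' shows [d] ~ [t] at the end of the stem ([mode] vs [mot]).
Compare 'skin', with invariant [d] in [ride] and [rid]: an analysis with underlying /d/ and a rule producing [t] in isolation would wrongly predict alternation here too.
The alternation reflects intervocalic voicing: voiceless stops become voiced between vowels. /t/ is underlying.
Hence 'bird' is /mot/ underlyingly.

/mot/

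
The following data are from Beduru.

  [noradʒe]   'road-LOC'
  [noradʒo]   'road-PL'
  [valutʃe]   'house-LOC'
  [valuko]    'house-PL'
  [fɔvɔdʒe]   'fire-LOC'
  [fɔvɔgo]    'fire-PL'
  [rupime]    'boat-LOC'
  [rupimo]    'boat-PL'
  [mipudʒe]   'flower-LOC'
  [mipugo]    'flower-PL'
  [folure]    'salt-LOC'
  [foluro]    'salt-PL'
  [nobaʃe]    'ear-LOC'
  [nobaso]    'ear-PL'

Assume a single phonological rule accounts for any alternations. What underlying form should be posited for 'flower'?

The stem for 'flower' ends in [dʒ] in [mipudʒe] but [g] in [mipugo].
Compare 'road', with invariant [dʒ] in [noradʒe] and [noradʒo]: an analysis with underlying /dʒ/ and a rule producing [g] before the PL suffix would wrongly predict alternation here too.
Therefore /g/ is basic and [dʒ] is derived by palatalization before a front vowel (/k/, /g/ and /s/ become palato-alveolar [tʃ], [dʒ] and [ʃ] before a front vowel).

/mipug/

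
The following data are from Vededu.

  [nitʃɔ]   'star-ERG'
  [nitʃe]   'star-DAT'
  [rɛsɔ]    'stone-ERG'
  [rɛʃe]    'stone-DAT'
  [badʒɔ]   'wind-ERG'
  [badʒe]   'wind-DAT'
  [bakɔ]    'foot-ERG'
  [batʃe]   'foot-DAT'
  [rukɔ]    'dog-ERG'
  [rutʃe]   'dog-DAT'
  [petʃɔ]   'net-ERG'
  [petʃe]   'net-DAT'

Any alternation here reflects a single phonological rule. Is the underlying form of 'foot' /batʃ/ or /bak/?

/bak/

The stem for 'foot' ends in [k] in [bakɔ] but [tʃ] in [batʃe].
But 'star' keeps [tʃ] in both environments ([nitʃɔ], [nitʃe]), so there is no rule changing /tʃ/ to [k] before the ERG suffix.
So /k/ is underlying, and a rule of palatalization before a front vowel — /k/ and /s/ become palato-alveolar [tʃ] and [ʃ] before a front vowel — gives [tʃ].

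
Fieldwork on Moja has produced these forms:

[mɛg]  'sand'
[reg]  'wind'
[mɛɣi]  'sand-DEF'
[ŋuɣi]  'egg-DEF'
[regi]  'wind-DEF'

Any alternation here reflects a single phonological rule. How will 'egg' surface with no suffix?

The root 'sand' surfaces as [mɛɣi] and [mɛg], with a stem-final [ɣ] ~ [g] alternation.
The stem 'wind' ([regi], [reg]) shows [g] unchanged in both environments, so [g] cannot be basic with [ɣ] derived before the DEF suffix.
So /ɣ/ is underlying, and a rule of word-final hardening — voiced fricatives become stops word-finally — gives [g].
The one attested form of 'egg', [ŋuɣi], shows underlying /ŋuɣ/. Applying the same rule word-finally gives [ŋug].

[ŋug]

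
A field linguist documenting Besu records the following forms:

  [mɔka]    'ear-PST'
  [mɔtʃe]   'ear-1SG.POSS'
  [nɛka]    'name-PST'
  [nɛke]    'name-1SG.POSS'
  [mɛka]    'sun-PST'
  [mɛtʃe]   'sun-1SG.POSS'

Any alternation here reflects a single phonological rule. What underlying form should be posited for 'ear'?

In [mɔka] and [mɔtʃe] the final segment of 'ear' alternates: [k] ~ [tʃ].
But 'name' keeps [k] in both environments ([nɛka], [nɛke]), so there is no rule changing /k/ to [tʃ] before the 1SG.POSS suffix.
So /tʃ/ is underlying, and a rule of depalatalization — palato-alveolar /tʃ/ becomes [k] when no front vowel follows — gives [k].
Hence 'ear' is /mɔtʃ/ underlyingly.

/mɔtʃ/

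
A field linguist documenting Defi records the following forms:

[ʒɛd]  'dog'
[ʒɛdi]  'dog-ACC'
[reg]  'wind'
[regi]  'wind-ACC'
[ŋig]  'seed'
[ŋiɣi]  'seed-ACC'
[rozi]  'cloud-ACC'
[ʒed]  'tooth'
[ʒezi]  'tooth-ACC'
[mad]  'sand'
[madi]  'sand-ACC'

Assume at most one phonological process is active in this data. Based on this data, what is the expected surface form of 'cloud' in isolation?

[rod]

The root 'tooth' surfaces as [ʒed] and [ʒezi], with a stem-final [d] ~ [z] alternation.
If /d/ were underlying and a rule turned it into [z] before the ACC suffix, 'sand' would also alternate; but it has [d] in both [mad] and [madi].
The underlying segment must be /z/; voiced fricatives become stops word-finally, yielding [d] there.
From [rozi] the stem 'cloud' is /roz/; word-finally this yields [rod].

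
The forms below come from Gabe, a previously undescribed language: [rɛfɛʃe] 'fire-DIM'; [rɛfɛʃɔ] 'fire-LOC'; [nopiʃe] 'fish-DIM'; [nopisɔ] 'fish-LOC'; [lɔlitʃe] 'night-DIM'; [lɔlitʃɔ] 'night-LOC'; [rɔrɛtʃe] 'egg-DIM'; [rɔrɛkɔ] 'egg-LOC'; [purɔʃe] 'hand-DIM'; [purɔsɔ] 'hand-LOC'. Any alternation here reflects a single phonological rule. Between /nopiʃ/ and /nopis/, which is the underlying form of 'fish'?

In [nopiʃe] and [nopisɔ] the final segment of 'fish' alternates: [ʃ] ~ [s].
But 'fire' keeps [ʃ] in both environments ([rɛfɛʃe], [rɛfɛʃɔ]), so there is no rule changing /ʃ/ to [s] before the LOC suffix.
Therefore /s/ is basic and [ʃ] is derived by palatalization before a front vowel (/k/ and /s/ become palato-alveolar [tʃ] and [ʃ] before a front vowel).

/nopis/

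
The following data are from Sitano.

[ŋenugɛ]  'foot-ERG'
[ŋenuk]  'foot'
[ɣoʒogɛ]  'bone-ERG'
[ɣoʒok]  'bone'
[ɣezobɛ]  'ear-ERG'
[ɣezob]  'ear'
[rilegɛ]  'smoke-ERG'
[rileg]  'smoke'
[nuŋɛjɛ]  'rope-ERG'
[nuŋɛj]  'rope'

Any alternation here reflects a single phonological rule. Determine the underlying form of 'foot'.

/ŋenuk/

The root 'foot' surfaces as [ŋenugɛ] and [ŋenuk], with a stem-final [g] ~ [k] alternation.
If /g/ were underlying and a rule turned it into [k] in isolation, 'smoke' would also alternate; but it has [g] in both [rilegɛ] and [rileg].
The alternation reflects intervocalic voicing: voiceless stops become voiced between vowels. /k/ is underlying.
The underlying form of 'foot' is therefore /ŋenuk/.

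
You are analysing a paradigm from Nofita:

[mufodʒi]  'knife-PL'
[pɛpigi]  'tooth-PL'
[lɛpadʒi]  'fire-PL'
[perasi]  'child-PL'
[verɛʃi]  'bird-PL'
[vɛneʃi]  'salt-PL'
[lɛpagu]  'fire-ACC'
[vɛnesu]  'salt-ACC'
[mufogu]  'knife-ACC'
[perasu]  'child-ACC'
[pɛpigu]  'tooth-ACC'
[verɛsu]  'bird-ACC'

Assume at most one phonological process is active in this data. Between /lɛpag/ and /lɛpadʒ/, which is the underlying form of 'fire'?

The stem for 'fire' ends in [dʒ] in [lɛpadʒi] but [g] in [lɛpagu].
If /g/ were underlying and a rule turned it into [dʒ] before the PL suffix, 'tooth' would also alternate; but it has [g] in both [pɛpigi] and [pɛpigu].
So /dʒ/ is underlying, and a rule of depalatalization — palato-alveolar /dʒ/ and /ʃ/ become [g] and [s] when no front vowel follows — gives [g].

/lɛpadʒ/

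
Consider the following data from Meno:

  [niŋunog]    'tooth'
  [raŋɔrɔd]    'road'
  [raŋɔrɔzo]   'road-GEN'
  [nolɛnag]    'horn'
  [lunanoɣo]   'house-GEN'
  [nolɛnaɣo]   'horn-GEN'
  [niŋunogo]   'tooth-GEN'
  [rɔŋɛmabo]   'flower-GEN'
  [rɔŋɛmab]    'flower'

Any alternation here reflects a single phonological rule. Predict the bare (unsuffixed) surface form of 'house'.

[lunanog]

In [nolɛnag] and [nolɛnaɣo] the final segment of 'horn' alternates: [g] ~ [ɣ].
If /g/ were underlying and a rule turned it into [ɣ] before the GEN suffix, 'tooth' would also alternate; but it has [g] in both [niŋunog] and [niŋunogo].
The underlying segment must be /ɣ/; voiced fricatives become stops word-finally, yielding [g] there.
The one attested form of 'house', [lunanoɣo], shows underlying /lunanoɣ/. Applying the same rule word-finally gives [lunanog].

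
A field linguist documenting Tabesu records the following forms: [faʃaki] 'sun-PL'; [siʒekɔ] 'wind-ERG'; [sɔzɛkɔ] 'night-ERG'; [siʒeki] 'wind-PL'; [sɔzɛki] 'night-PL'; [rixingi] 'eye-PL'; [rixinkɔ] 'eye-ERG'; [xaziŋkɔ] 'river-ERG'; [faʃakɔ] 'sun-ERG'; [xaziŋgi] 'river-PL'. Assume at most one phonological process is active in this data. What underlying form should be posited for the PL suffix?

The PL morpheme has two allomorphs, [-gi] and [-ki].
The ERG suffix, which begins with [k], is invariant after every stem; so [k] is not altered by any rule here.
The PL suffix is therefore /-gi/ underlyingly, with post-vocalic devoicing: voiced stops become voiceless after a vowel.

/-gi/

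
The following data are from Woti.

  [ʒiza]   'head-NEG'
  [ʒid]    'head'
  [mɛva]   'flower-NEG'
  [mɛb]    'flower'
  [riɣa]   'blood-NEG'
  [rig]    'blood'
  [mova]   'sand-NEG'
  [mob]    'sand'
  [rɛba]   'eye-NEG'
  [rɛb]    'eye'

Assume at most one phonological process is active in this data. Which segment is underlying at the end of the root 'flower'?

'flower' shows [v] ~ [b] at the end of the stem ([mɛva] vs [mɛb]).
The stem 'eye' ([rɛba], [rɛb]) shows [b] unchanged in both environments, so [b] cannot be basic with [v] derived before the NEG suffix.
Therefore /v/ is basic and [b] is derived by word-final hardening (voiced fricatives become stops word-finally).

/v/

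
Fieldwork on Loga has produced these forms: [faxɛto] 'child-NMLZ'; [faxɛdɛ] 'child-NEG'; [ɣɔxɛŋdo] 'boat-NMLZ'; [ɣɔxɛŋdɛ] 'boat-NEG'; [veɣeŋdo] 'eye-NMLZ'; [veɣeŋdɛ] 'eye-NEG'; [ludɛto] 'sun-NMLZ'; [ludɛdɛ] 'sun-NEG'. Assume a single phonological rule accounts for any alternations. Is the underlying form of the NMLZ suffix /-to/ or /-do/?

The NMLZ morpheme has two allomorphs, [-do] and [-to].
The NEG suffix, which begins with [d], is invariant after every stem; so [d] is not altered by any rule here.
The NMLZ suffix is therefore /-to/ underlyingly, with post-nasal voicing: voiceless stops become voiced after a nasal.

/-to/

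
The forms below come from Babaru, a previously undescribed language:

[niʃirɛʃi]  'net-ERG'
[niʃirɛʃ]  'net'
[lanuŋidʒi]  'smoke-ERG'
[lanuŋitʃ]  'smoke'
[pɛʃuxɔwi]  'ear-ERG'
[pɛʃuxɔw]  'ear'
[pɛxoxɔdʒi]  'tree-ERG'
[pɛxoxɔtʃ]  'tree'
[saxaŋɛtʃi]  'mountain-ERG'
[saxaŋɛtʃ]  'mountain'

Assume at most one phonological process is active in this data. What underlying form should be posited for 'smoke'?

/lanuŋidʒ/

The root 'smoke' surfaces as [lanuŋidʒi] and [lanuŋitʃ], with a stem-final [dʒ] ~ [tʃ] alternation.
Compare 'mountain', with invariant [tʃ] in [saxaŋɛtʃi] and [saxaŋɛtʃ]: an analysis with underlying /tʃ/ and a rule producing [dʒ] before the ERG suffix would wrongly predict alternation here too.
Therefore /dʒ/ is basic and [tʃ] is derived by word-final obstruent devoicing (voiced obstruents become voiceless word-finally).
The underlying form of 'smoke' is therefore /lanuŋidʒ/.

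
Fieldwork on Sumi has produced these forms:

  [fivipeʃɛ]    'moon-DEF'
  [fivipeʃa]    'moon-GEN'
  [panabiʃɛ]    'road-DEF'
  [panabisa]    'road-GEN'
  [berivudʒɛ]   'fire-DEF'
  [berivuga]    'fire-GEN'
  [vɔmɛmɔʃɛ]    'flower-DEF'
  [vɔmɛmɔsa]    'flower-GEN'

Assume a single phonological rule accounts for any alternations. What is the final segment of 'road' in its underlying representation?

/s/

The root 'road' surfaces as [panabiʃɛ] and [panabisa], with a stem-final [ʃ] ~ [s] alternation.
But 'moon' keeps [ʃ] in both environments ([fivipeʃɛ], [fivipeʃa]), so there is no rule changing /ʃ/ to [s] before the GEN suffix.
So /s/ is underlying, and a rule of palatalization before a front vowel — /g/ and /s/ become palato-alveolar [dʒ] and [ʃ] before a front vowel — gives [ʃ].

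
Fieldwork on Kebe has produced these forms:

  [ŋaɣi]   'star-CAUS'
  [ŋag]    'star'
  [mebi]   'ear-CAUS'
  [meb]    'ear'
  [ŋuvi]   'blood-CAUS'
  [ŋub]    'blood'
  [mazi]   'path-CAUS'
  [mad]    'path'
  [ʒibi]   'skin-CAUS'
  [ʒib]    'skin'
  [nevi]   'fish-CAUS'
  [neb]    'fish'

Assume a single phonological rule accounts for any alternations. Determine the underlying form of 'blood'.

'blood' shows [v] ~ [b] at the end of the stem ([ŋuvi] vs [ŋub]).
Compare 'ear', with invariant [b] in [mebi] and [meb]: an analysis with underlying /b/ and a rule producing [v] before the CAUS suffix would wrongly predict alternation here too.
The alternation reflects word-final hardening: voiced fricatives become stops word-finally. /v/ is underlying.

/ŋuv/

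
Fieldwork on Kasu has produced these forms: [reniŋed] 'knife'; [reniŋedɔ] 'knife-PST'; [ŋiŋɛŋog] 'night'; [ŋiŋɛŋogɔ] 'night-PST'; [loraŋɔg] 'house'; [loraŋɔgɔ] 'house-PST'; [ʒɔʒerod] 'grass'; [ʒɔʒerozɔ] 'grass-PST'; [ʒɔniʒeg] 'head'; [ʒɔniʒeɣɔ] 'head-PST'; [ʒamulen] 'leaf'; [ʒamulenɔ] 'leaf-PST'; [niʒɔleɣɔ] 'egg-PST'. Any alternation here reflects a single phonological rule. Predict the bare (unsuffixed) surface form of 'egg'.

[niʒɔleg]

The stem for 'head' ends in [g] in [ʒɔniʒeg] but [ɣ] in [ʒɔniʒeɣɔ].
If /g/ were underlying and a rule turned it into [ɣ] before the PST suffix, 'night' would also alternate; but it has [g] in both [ŋiŋɛŋog] and [ŋiŋɛŋogɔ].
The alternation reflects word-final hardening: voiced fricatives become stops word-finally. /ɣ/ is underlying.
From [niʒɔleɣɔ] the stem 'egg' is /niʒɔleɣ/; word-finally this yields [niʒɔleg].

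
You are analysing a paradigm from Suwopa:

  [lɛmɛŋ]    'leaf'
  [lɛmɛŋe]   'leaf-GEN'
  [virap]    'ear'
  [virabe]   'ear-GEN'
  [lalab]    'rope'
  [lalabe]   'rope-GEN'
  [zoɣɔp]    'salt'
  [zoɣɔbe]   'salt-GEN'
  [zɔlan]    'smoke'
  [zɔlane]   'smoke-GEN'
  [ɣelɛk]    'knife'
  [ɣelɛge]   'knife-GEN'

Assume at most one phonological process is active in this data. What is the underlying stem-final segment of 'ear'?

/p/

In [virap] and [virabe] the final segment of 'ear' alternates: [p] ~ [b].
But 'rope' keeps [b] in both environments ([lalab], [lalabe]), so there is no rule changing /b/ to [p] in isolation.
The underlying segment must be /p/; voiceless stops become voiced between vowels, yielding [b] there.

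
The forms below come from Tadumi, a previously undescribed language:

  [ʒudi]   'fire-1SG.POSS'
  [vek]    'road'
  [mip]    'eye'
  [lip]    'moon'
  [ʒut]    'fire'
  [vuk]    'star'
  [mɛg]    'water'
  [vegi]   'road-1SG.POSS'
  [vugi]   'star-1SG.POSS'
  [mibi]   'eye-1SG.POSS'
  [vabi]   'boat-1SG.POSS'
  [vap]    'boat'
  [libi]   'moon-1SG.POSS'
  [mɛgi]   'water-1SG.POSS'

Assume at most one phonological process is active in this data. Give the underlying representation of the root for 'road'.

/vek/

'road' shows [k] ~ [g] at the end of the stem ([vek] vs [vegi]).
The stem 'water' ([mɛg], [mɛgi]) shows [g] unchanged in both environments, so [g] cannot be basic with [k] derived in isolation.
So /k/ is underlying, and a rule of intervocalic voicing — voiceless stops become voiced between vowels — gives [g].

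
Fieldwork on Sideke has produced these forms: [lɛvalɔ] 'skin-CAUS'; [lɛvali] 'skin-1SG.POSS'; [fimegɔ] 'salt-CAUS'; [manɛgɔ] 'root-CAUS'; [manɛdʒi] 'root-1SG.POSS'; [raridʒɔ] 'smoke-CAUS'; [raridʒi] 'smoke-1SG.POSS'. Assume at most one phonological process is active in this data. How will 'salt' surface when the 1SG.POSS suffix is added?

The stem for 'root' ends in [g] in [manɛgɔ] but [dʒ] in [manɛdʒi].
Compare 'smoke', with invariant [dʒ] in [raridʒɔ] and [raridʒi]: an analysis with underlying /dʒ/ and a rule producing [g] before the CAUS suffix would wrongly predict alternation here too.
Therefore /g/ is basic and [dʒ] is derived by palatalization before a front vowel (/g/ becomes palato-alveolar [dʒ] before a front vowel).
From [fimegɔ] the stem 'salt' is /fimeg/; before a front vowel this yields [fimedʒi].

[fimedʒi]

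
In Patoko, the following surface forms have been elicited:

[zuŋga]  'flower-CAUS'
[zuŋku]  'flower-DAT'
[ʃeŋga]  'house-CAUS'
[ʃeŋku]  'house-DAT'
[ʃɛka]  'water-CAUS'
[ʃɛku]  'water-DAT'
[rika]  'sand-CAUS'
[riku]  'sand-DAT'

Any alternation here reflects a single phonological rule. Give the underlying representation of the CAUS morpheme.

/-ga/

The CAUS suffix surfaces as [-ga] and [-ka], depending on the final segment of the stem.
By contrast the DAT suffix keeps its initial [k] throughout — that segment must be underlying.
So the underlying form is /-ga/, and voiced stops become voiceless after a vowel.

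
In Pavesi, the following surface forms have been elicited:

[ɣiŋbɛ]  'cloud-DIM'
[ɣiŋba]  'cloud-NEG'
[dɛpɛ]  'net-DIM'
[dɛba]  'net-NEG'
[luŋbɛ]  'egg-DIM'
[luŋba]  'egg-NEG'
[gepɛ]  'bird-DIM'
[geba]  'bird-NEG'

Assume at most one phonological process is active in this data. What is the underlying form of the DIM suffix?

/-pɛ/

The DIM suffix surfaces as [-bɛ] and [-pɛ], depending on the final segment of the stem.
The NEG suffix, which begins with [b], is invariant after every stem; so [b] is not altered by any rule here.
The DIM suffix is therefore /-pɛ/ underlyingly, with post-nasal voicing: voiceless stops become voiced after a nasal.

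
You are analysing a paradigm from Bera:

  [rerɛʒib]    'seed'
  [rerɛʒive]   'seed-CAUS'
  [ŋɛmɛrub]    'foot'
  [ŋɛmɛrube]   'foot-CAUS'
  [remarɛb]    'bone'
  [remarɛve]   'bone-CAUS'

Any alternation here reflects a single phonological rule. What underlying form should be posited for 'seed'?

In [rerɛʒib] and [rerɛʒive] the final segment of 'seed' alternates: [b] ~ [v].
If /b/ were underlying and a rule turned it into [v] before the CAUS suffix, 'foot' would also alternate; but it has [b] in both [ŋɛmɛrub] and [ŋɛmɛrube].
The underlying segment must be /v/; voiced fricatives become stops word-finally, yielding [b] there.

/rerɛʒiv/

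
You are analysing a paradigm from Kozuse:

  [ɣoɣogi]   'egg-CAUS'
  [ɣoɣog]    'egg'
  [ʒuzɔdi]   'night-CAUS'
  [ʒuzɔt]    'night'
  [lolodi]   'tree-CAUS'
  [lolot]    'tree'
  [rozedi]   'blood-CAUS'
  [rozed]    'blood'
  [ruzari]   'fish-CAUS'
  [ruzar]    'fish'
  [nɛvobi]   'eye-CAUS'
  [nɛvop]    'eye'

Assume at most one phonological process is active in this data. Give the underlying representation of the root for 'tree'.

/lolot/

The stem for 'tree' ends in [d] in [lolodi] but [t] in [lolot].
If /d/ were underlying and a rule turned it into [t] in isolation, 'blood' would also alternate; but it has [d] in both [rozedi] and [rozed].
The alternation reflects intervocalic voicing: voiceless stops become voiced between vowels. /t/ is underlying.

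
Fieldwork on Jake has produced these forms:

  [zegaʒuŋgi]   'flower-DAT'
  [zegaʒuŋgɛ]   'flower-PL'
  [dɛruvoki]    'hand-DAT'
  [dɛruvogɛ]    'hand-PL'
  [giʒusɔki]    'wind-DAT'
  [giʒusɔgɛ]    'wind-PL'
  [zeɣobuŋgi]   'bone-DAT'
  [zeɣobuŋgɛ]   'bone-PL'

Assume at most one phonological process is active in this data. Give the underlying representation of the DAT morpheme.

/-ki/

The DAT morpheme has two allomorphs, [-gi] and [-ki].
By contrast the PL suffix keeps its initial [g] throughout — that segment must be underlying.
The DAT suffix is therefore /-ki/ underlyingly, with post-nasal voicing: voiceless stops become voiced after a nasal.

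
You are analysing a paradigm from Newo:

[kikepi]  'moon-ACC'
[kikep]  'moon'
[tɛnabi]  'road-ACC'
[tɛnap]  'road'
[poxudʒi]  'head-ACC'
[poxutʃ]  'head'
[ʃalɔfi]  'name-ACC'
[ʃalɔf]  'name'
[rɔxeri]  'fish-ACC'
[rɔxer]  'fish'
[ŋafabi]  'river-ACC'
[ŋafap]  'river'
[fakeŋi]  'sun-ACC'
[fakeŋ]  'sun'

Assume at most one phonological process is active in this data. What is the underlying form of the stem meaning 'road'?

/tɛnab/

The root 'road' surfaces as [tɛnabi] and [tɛnap], with a stem-final [b] ~ [p] alternation.
Compare 'moon', with invariant [p] in [kikepi] and [kikep]: an analysis with underlying /p/ and a rule producing [b] before the ACC suffix would wrongly predict alternation here too.
Therefore /b/ is basic and [p] is derived by word-final obstruent devoicing (voiced obstruents become voiceless word-finally).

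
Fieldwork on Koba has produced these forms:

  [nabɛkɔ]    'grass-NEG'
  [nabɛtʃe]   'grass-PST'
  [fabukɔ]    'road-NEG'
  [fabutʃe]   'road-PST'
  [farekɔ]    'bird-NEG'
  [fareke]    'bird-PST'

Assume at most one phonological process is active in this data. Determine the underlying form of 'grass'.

In [nabɛkɔ] and [nabɛtʃe] the final segment of 'grass' alternates: [k] ~ [tʃ].
Compare 'bird', with invariant [k] in [farekɔ] and [fareke]: an analysis with underlying /k/ and a rule producing [tʃ] before the PST suffix would wrongly predict alternation here too.
Therefore /tʃ/ is basic and [k] is derived by depalatalization (palato-alveolar /tʃ/ becomes [k] when no front vowel follows).

/nabɛtʃ/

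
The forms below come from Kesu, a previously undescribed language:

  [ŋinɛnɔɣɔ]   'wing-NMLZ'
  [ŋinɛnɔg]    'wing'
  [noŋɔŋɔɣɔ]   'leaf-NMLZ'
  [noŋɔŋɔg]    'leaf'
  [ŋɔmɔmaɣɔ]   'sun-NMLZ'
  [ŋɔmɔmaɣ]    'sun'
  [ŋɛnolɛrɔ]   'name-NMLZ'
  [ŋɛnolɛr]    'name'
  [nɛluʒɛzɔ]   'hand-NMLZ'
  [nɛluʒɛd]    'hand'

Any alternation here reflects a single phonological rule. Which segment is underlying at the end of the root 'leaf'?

/g/

'leaf' shows [ɣ] ~ [g] at the end of the stem ([noŋɔŋɔɣɔ] vs [noŋɔŋɔg]).
If /ɣ/ were underlying and a rule turned it into [g] in isolation, 'sun' would also alternate; but it has [ɣ] in both [ŋɔmɔmaɣɔ] and [ŋɔmɔmaɣ].
The underlying segment must be /g/; voiced stops become fricatives between vowels, yielding [ɣ] there.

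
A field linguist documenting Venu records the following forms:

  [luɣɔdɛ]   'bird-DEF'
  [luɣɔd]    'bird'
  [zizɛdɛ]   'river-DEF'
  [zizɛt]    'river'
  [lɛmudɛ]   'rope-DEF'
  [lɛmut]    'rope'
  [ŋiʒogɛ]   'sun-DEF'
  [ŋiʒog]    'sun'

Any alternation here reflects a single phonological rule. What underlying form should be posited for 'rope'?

The stem for 'rope' ends in [d] in [lɛmudɛ] but [t] in [lɛmut].
If /d/ were underlying and a rule turned it into [t] in isolation, 'bird' would also alternate; but it has [d] in both [luɣɔdɛ] and [luɣɔd].
So /t/ is underlying, and a rule of intervocalic voicing — voiceless stops become voiced between vowels — gives [d].
The underlying form of 'rope' is therefore /lɛmut/.

/lɛmut/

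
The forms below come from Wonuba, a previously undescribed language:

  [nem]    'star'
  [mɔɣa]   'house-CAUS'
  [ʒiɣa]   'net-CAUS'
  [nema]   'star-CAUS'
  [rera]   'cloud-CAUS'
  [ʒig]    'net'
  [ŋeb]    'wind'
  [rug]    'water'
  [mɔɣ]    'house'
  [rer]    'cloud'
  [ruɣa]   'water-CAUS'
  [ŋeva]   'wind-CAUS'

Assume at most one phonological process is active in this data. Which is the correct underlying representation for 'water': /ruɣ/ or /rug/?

/rug/

In [ruɣa] and [rug] the final segment of 'water' alternates: [ɣ] ~ [g].
If /ɣ/ were underlying and a rule turned it into [g] in isolation, 'house' would also alternate; but it has [ɣ] in both [mɔɣa] and [mɔɣ].
So /g/ is underlying, and a rule of intervocalic spirantization — voiced stops become fricatives between vowels — gives [ɣ].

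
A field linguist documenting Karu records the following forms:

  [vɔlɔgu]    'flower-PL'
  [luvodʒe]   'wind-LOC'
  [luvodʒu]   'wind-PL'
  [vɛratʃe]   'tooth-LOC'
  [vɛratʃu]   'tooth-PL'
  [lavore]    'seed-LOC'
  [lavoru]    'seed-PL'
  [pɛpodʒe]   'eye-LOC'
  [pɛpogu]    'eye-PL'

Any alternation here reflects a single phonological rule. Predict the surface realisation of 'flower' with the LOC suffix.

[vɔlɔdʒe]

The stem for 'eye' ends in [dʒ] in [pɛpodʒe] but [g] in [pɛpogu].
If /dʒ/ were underlying and a rule turned it into [g] before the PL suffix, 'wind' would also alternate; but it has [dʒ] in both [luvodʒe] and [luvodʒu].
The underlying segment must be /g/; /g/ becomes palato-alveolar [dʒ] before a front vowel, yielding [dʒ] there.
The one attested form of 'flower', [vɔlɔgu], shows underlying /vɔlɔg/. Applying the same rule before a front vowel gives [vɔlɔdʒe].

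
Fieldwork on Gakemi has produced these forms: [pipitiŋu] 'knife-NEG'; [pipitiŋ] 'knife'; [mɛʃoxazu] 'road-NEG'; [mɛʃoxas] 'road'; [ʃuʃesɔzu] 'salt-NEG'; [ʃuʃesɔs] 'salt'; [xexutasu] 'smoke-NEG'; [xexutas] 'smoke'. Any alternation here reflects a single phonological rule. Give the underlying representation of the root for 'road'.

In [mɛʃoxazu] and [mɛʃoxas] the final segment of 'road' alternates: [z] ~ [s].
But 'smoke' keeps [s] in both environments ([xexutasu], [xexutas]), so there is no rule changing /s/ to [z] before the NEG suffix.
Therefore /z/ is basic and [s] is derived by word-final obstruent devoicing (voiced obstruents become voiceless word-finally).

/mɛʃoxaz/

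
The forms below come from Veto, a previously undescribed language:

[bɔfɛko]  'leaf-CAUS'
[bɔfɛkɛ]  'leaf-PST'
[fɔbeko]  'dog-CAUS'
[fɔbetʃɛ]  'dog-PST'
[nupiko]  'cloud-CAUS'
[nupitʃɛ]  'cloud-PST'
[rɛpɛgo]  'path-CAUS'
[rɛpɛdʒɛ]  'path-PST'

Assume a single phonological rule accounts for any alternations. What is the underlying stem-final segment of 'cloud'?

The root 'cloud' surfaces as [nupiko] and [nupitʃɛ], with a stem-final [k] ~ [tʃ] alternation.
The stem 'leaf' ([bɔfɛko], [bɔfɛkɛ]) shows [k] unchanged in both environments, so [k] cannot be basic with [tʃ] derived before the PST suffix.
So /tʃ/ is underlying, and a rule of depalatalization — palato-alveolar /tʃ/ and /dʒ/ become [k] and [g] when no front vowel follows — gives [k].

/tʃ/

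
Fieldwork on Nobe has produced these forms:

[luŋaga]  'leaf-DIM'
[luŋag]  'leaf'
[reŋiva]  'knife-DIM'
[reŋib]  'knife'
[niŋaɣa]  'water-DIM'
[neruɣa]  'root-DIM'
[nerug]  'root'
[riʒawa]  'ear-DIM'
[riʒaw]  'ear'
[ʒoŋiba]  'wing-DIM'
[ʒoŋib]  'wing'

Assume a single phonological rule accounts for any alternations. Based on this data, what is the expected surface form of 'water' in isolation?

The root 'root' surfaces as [neruɣa] and [nerug], with a stem-final [ɣ] ~ [g] alternation.
The stem 'leaf' ([luŋaga], [luŋag]) shows [g] unchanged in both environments, so [g] cannot be basic with [ɣ] derived before the DIM suffix.
Therefore /ɣ/ is basic and [g] is derived by word-final hardening (voiced fricatives become stops word-finally).
The one attested form of 'water', [niŋaɣa], shows underlying /niŋaɣ/. Applying the same rule word-finally gives [niŋag].

[niŋag]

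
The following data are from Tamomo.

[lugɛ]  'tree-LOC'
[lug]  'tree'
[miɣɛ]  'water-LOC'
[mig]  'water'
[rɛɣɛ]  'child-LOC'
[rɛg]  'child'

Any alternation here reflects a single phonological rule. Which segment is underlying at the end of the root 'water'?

'water' shows [ɣ] ~ [g] at the end of the stem ([miɣɛ] vs [mig]).
If /g/ were underlying and a rule turned it into [ɣ] before the LOC suffix, 'tree' would also alternate; but it has [g] in both [lugɛ] and [lug].
So /ɣ/ is underlying, and a rule of word-final hardening — voiced fricatives become stops word-finally — gives [g].

/ɣ/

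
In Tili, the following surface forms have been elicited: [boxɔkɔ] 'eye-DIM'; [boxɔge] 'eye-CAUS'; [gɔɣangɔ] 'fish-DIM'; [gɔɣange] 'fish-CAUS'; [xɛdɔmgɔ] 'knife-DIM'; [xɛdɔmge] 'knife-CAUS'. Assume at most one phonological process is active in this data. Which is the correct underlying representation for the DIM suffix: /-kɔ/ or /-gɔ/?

The DIM suffix surfaces as [-gɔ] and [-kɔ], depending on the final segment of the stem.
By contrast the CAUS suffix keeps its initial [g] throughout — that segment must be underlying.
So the underlying form is /-kɔ/, and voiceless stops become voiced after a nasal.

/-kɔ/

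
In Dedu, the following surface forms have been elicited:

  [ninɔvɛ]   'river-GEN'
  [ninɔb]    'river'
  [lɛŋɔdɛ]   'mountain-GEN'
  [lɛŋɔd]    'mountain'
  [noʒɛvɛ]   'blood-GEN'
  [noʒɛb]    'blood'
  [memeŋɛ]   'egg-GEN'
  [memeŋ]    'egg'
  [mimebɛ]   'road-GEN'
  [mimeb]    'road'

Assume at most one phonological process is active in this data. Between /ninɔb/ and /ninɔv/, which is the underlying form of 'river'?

/ninɔv/

'river' shows [v] ~ [b] at the end of the stem ([ninɔvɛ] vs [ninɔb]).
But 'road' keeps [b] in both environments ([mimebɛ], [mimeb]), so there is no rule changing /b/ to [v] before the GEN suffix.
The alternation reflects word-final hardening: voiced fricatives become stops word-finally. /v/ is underlying.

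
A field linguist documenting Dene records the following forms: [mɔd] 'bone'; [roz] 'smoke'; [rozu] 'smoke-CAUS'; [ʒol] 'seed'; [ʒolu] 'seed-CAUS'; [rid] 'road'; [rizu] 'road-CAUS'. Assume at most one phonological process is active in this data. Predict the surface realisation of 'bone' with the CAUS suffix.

[mɔzu]

The stem for 'road' ends in [d] in [rid] but [z] in [rizu].
The stem 'smoke' ([roz], [rozu]) shows [z] unchanged in both environments, so [z] cannot be basic with [d] derived in isolation.
The underlying segment must be /d/; voiced stops become fricatives between vowels, yielding [z] there.
From [mɔd] the stem 'bone' is /mɔd/; between vowels this yields [mɔzu].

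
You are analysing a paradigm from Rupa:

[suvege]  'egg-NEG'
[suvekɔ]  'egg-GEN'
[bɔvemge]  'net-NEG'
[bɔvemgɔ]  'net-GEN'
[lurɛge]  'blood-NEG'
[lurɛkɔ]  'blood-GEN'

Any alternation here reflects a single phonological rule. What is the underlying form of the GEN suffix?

The GEN suffix surfaces as [-gɔ] and [-kɔ], depending on the final segment of the stem.
By contrast the NEG suffix keeps its initial [g] throughout — that segment must be underlying.
So the underlying form is /-kɔ/, and voiceless stops become voiced after a nasal.

/-kɔ/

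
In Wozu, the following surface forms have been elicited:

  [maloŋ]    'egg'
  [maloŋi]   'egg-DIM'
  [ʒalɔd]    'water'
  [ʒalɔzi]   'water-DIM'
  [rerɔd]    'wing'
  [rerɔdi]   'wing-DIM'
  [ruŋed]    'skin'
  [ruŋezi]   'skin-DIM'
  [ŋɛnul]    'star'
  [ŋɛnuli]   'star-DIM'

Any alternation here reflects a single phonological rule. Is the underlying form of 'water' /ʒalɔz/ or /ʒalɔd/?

The stem for 'water' ends in [d] in [ʒalɔd] but [z] in [ʒalɔzi].
But 'wing' keeps [d] in both environments ([rerɔd], [rerɔdi]), so there is no rule changing /d/ to [z] before the DIM suffix.
So /z/ is underlying, and a rule of word-final hardening — voiced fricatives become stops word-finally — gives [d].

/ʒalɔz/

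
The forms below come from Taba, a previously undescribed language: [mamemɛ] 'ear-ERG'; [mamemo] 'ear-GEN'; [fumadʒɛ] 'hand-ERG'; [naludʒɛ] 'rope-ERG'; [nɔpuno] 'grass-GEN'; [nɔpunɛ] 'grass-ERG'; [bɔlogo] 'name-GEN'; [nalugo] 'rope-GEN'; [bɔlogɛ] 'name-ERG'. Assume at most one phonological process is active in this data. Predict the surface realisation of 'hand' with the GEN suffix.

'rope' shows [dʒ] ~ [g] at the end of the stem ([naludʒɛ] vs [nalugo]).
The stem 'name' ([bɔlogɛ], [bɔlogo]) shows [g] unchanged in both environments, so [g] cannot be basic with [dʒ] derived before the ERG suffix.
The underlying segment must be /dʒ/; palato-alveolar /dʒ/ becomes [g] when no front vowel follows, yielding [g] there.
The one attested form of 'hand', [fumadʒɛ], shows underlying /fumadʒ/. Applying the same rule when no front vowel follows gives [fumago].

[fumago]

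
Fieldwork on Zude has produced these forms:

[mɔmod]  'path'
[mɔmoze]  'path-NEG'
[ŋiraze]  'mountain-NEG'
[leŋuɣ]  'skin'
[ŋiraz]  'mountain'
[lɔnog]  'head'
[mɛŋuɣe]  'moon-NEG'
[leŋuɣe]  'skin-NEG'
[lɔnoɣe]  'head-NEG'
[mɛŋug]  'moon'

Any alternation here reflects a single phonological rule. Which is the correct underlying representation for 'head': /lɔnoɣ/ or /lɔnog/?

'head' shows [ɣ] ~ [g] at the end of the stem ([lɔnoɣe] vs [lɔnog]).
If /ɣ/ were underlying and a rule turned it into [g] in isolation, 'skin' would also alternate; but it has [ɣ] in both [leŋuɣe] and [leŋuɣ].
So /g/ is underlying, and a rule of intervocalic spirantization — voiced stops become fricatives between vowels — gives [ɣ].

/lɔnog/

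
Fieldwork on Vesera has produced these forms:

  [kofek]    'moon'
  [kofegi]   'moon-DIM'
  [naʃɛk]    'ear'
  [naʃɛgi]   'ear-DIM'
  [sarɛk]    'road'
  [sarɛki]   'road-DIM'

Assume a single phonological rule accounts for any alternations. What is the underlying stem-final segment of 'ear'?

/g/

The root 'ear' surfaces as [naʃɛk] and [naʃɛgi], with a stem-final [k] ~ [g] alternation.
If /k/ were underlying and a rule turned it into [g] before the DIM suffix, 'road' would also alternate; but it has [k] in both [sarɛk] and [sarɛki].
The underlying segment must be /g/; voiced obstruents become voiceless word-finally, yielding [k] there.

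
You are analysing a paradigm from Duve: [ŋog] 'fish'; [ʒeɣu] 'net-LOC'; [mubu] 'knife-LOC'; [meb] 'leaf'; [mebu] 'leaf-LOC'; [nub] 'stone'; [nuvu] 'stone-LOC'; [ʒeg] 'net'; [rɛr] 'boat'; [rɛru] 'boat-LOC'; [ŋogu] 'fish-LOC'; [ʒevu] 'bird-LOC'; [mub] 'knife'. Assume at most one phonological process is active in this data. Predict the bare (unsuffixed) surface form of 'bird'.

In [nuvu] and [nub] the final segment of 'stone' alternates: [v] ~ [b].
But 'knife' keeps [b] in both environments ([mubu], [mub]), so there is no rule changing /b/ to [v] before the LOC suffix.
The alternation reflects word-final hardening: voiced fricatives become stops word-finally. /v/ is underlying.
From [ʒevu] the stem 'bird' is /ʒev/; word-finally this yields [ʒeb].

[ʒeb]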